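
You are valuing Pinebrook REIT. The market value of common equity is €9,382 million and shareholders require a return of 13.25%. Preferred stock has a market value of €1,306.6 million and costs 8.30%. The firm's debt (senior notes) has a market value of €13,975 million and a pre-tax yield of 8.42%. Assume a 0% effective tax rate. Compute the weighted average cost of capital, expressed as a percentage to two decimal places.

Total capital V = 9382 + 1306.6 + 13975 = 24663.6.
Equity: weight = 9382/24663.6 = 0.3804; cost = 13.25%.
Preferred: weight = 1306.6/24663.6 = 0.0530; cost = 8.3%.
Senior notes: weight = 13975/24663.6 = 0.5666; after-tax cost = 8.42% × (1 − 0%) = 8.4200%.
WACC = 0.3804 × 13.2500% + 0.0530 × 8.3000% + 0.5666 × 8.4200% = 10.2510%.

10.25%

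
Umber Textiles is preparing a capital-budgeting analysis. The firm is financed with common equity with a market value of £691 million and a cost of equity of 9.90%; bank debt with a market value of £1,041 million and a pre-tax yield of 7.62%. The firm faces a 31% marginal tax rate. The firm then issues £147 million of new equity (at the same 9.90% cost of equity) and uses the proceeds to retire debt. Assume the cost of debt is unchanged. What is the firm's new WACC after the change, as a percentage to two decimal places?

After the change:
Total capital V = 838 + 894 = 1732.
Equity: weight = 838/1732 = 0.4838; cost = 9.9%.
Bank debt: weight = 894/1732 = 0.5162; after-tax cost = 7.62% × (1 − 31%) = 5.2578%.
WACC = 0.4838 × 9.9000% + 0.5162 × 5.2578% = 7.5039%.

7.50%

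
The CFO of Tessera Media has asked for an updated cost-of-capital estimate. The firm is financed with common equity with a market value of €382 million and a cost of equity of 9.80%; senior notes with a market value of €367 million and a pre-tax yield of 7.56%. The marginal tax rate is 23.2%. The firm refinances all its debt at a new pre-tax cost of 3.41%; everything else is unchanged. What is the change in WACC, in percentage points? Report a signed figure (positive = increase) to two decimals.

Current WACC:
Total capital V = 382 + 367 = 749.
Equity: weight = 382/749 = 0.5100; cost = 9.8%.
Senior notes: weight = 367/749 = 0.4900; after-tax cost = 7.56% × (1 − 23.2%) = 5.8061%.
WACC = 0.5100 × 9.8000% + 0.4900 × 5.8061% = 7.8430%.
After the change:
Total capital V = 382 + 367 = 749.
Equity: weight = 382/749 = 0.5100; cost = 9.8%.
Senior notes: weight = 367/749 = 0.4900; after-tax cost = 3.41% × (1 − 23.2%) = 2.6189%.
WACC = 0.5100 × 9.8000% + 0.4900 × 2.6189% = 6.2813%.
Change in WACC = 6.2813% − 7.8430% = -1.5617 pp.

-1.56 pp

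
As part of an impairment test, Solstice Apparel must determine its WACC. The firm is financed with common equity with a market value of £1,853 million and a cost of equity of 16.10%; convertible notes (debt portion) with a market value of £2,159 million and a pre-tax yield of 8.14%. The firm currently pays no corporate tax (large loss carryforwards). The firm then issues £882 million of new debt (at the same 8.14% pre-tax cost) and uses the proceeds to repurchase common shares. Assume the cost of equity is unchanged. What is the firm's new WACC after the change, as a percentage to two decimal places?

After the change:
Total capital V = 971 + 3041 = 4012.
Equity: weight = 971/4012 = 0.2420; cost = 16.1%.
Convertible notes (debt portion): weight = 3041/4012 = 0.7580; after-tax cost = 8.14% × (1 − 0%) = 8.1400%.
WACC = 0.2420 × 16.1000% + 0.7580 × 8.1400% = 10.0665%.

10.07%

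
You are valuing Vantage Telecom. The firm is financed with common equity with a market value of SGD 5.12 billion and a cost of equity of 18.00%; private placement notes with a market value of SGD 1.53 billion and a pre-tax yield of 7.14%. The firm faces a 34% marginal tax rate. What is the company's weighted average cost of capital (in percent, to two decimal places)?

14.94%

Total capital V = 5.12 + 1.53 = 6.65.
Equity: weight = 5.12/6.65 = 0.7699; cost = 18%.
Private placement notes: weight = 1.53/6.65 = 0.2301; after-tax cost = 7.14% × (1 − 34%) = 4.7124%.
WACC = 0.7699 × 18.0000% + 0.2301 × 4.7124% = 14.9429%.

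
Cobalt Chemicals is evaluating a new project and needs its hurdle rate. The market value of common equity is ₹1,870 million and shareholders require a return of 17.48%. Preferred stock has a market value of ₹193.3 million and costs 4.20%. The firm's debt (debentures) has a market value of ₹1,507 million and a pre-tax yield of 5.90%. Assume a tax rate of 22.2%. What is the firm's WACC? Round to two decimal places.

11.32%

Total capital V = 1870 + 193.3 + 1507 = 3570.3.
Equity: weight = 1870/3570.3 = 0.5238; cost = 17.48%.
Preferred: weight = 193.3/3570.3 = 0.0541; cost = 4.2%.
Debentures: weight = 1507/3570.3 = 0.4221; after-tax cost = 5.9% × (1 − 22.2%) = 4.5902%.
WACC = 0.5238 × 17.4800% + 0.0541 × 4.2000% + 0.4221 × 4.5902% = 11.3203%.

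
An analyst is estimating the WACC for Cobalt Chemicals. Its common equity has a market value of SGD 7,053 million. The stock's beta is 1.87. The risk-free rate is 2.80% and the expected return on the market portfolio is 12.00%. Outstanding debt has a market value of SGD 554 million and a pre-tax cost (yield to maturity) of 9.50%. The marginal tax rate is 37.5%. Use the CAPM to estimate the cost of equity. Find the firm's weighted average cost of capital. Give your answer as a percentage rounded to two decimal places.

18.98%

Market risk premium = 12.0% − 2.8% = 9.2%.
Cost of equity via CAPM: Re = 2.8% + 1.87 × 9.2% = 20.0040%.
Total capital V = 7053 + 554 = 7607.
Equity: weight = 7053/7607 = 0.9272; cost = 20.004%.
Debt: weight = 554/7607 = 0.0728; after-tax cost = 9.5% × (1 − 37.5%) = 5.9375%.
WACC = 0.9272 × 20.0040% + 0.0728 × 5.9375% = 18.9796%.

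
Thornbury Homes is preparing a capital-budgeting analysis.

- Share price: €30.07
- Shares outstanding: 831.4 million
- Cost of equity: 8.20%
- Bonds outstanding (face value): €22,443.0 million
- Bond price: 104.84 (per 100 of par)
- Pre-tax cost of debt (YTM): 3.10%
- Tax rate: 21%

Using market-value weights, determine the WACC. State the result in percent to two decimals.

Market value of equity E = 30.07 × 831.4m = 25000.198m. Market value of debt D = 22443m × 104.84/100 = 23529.2412m.
Total capital V = 25000.198 + 23529.2412 = 48529.4392.
Equity: weight = 25000.198/48529.4392 = 0.5152; cost = 8.2%.
Bonds outstanding: weight = 23529.2412/48529.4392 = 0.4848; after-tax cost = 3.1% × (1 − 21%) = 2.4490%.
WACC = 0.5152 × 8.2000% + 0.4848 × 2.4490% = 5.4117%.

5.41%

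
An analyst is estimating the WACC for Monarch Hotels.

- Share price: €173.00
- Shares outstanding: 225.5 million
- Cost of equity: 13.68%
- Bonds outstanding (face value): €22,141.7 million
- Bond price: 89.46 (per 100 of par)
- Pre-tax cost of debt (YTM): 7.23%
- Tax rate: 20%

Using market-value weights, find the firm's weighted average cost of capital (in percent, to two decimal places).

11.02%

Market value of equity E = 173.0 × 225.5m = 39011.5m. Market value of debt D = 22141.7m × 89.46/100 = 19807.96482m.
Total capital V = 39011.5 + 19807.96482 = 58819.46482.
Equity: weight = 39011.5/58819.46482 = 0.6632; cost = 13.68%.
Bonds outstanding: weight = 19807.96482/58819.46482 = 0.3368; after-tax cost = 7.23% × (1 − 20%) = 5.7840%.
WACC = 0.6632 × 13.6800% + 0.3368 × 5.7840% = 11.0210%.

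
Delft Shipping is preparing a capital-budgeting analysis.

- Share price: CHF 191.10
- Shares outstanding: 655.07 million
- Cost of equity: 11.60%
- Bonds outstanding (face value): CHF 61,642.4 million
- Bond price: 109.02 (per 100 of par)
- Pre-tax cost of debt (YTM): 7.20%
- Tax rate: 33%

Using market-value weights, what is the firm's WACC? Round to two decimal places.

Market value of equity E = 191.1 × 655.07m = 125183.877m. Market value of debt D = 61642.4m × 109.02/100 = 67202.54448m.
Total capital V = 125183.877 + 67202.54448 = 192386.42148.
Equity: weight = 125183.877/192386.42148 = 0.6507; cost = 11.6%.
Bonds outstanding: weight = 67202.54448/192386.42148 = 0.3493; after-tax cost = 7.2% × (1 − 33%) = 4.8240%.
WACC = 0.6507 × 11.6000% + 0.3493 × 4.8240% = 9.2331%.

9.23%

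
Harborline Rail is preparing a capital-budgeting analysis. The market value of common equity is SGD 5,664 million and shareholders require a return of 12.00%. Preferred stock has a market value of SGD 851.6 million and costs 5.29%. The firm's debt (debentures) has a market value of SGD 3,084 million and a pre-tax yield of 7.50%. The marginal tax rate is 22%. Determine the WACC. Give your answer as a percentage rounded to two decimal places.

9.43%

Total capital V = 5664 + 851.6 + 3084 = 9599.6.
Equity: weight = 5664/9599.6 = 0.5900; cost = 12%.
Preferred: weight = 851.6/9599.6 = 0.0887; cost = 5.29%.
Debentures: weight = 3084/9599.6 = 0.3213; after-tax cost = 7.5% × (1 − 22%) = 5.8500%.
WACC = 0.5900 × 12.0000% + 0.0887 × 5.2900% + 0.3213 × 5.8500% = 9.4290%.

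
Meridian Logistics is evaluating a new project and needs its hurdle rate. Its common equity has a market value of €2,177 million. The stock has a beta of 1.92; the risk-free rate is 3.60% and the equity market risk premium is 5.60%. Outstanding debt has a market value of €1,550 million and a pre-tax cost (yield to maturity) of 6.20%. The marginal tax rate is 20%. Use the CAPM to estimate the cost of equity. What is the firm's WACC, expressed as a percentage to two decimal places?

Cost of equity via CAPM: Re = 3.6% + 1.92 × 5.6% = 14.3520%.
Total capital V = 2177 + 1550 = 3727.
Equity: weight = 2177/3727 = 0.5841; cost = 14.352%.
Debt: weight = 1550/3727 = 0.4159; after-tax cost = 6.2% × (1 − 20%) = 4.9600%.
WACC = 0.5841 × 14.3520% + 0.4159 × 4.9600% = 10.4460%.

10.45%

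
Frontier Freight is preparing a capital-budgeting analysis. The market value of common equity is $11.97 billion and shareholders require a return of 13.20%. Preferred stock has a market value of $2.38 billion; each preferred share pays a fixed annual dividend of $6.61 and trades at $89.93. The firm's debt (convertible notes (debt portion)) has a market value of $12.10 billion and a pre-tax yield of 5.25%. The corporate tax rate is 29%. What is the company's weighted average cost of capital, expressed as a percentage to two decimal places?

Cost of preferred: Rp = 6.61 / 89.93 = 7.3502%.
Total capital V = 11.97 + 2.38 + 12.1 = 26.45.
Equity: weight = 11.97/26.45 = 0.4526; cost = 13.2%.
Preferred: weight = 2.38/26.45 = 0.0900; cost = 7.3502%.
Convertible notes (debt portion): weight = 12.1/26.45 = 0.4575; after-tax cost = 5.25% × (1 − 29%) = 3.7275%.
WACC = 0.4526 × 13.2000% + 0.0900 × 7.3502% + 0.4575 × 3.7275% = 8.3403%.

8.34%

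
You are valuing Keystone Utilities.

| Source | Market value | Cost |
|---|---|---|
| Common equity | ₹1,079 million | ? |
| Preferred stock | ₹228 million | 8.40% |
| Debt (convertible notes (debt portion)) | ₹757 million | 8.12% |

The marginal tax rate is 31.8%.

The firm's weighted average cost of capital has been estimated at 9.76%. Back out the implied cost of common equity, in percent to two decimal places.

Total capital V = 1079 + 228 + 757 = 2064.
Equity weight = 1079/2064 = 0.5228.
Preferred weight = 228/2064 = 0.1105.
Convertible notes (debt portion) weight = 757/2064 = 0.3668.
Debt contribution = 0.3668 × 8.12% × (1 − 31.8%) = 2.0311%.
Preferred contribution = 0.1105 × 8.4% = 0.9279%.
Required equity contribution = 9.76% − 2.9590% = 6.8010%.
Re = 6.8010% / 0.5228 = 13.0095%.

13.01%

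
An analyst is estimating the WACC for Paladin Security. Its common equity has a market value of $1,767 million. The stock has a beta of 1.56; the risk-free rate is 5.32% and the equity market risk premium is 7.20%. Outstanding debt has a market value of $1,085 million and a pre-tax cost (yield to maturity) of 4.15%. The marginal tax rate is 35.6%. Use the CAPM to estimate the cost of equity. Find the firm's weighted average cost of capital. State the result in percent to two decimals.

Cost of equity via CAPM: Re = 5.32% + 1.56 × 7.2% = 16.5520%.
Total capital V = 1767 + 1085 = 2852.
Equity: weight = 1767/2852 = 0.6196; cost = 16.552%.
Debt: weight = 1085/2852 = 0.3804; after-tax cost = 4.15% × (1 − 35.6%) = 2.6726%.
WACC = 0.6196 × 16.5520% + 0.3804 × 2.6726% = 11.2718%.

11.27%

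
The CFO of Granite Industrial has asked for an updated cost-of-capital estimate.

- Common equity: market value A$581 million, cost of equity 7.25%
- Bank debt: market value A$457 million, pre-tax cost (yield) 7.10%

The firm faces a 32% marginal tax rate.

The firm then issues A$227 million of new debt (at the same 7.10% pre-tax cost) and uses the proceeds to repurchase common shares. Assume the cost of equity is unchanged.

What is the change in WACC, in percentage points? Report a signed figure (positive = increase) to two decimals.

-0.53 pp

Current WACC:
Total capital V = 581 + 457 = 1038.
Equity: weight = 581/1038 = 0.5597; cost = 7.25%.
Bank debt: weight = 457/1038 = 0.4403; after-tax cost = 7.1% × (1 − 32%) = 4.8280%.
WACC = 0.5597 × 7.2500% + 0.4403 × 4.8280% = 6.1837%.
After the change:
Total capital V = 354 + 684 = 1038.
Equity: weight = 354/1038 = 0.3410; cost = 7.25%.
Bank debt: weight = 684/1038 = 0.6590; after-tax cost = 7.1% × (1 − 32%) = 4.8280%.
WACC = 0.3410 × 7.2500% + 0.6590 × 4.8280% = 5.6540%.
Change in WACC = 5.6540% − 6.1837% = -0.5297 pp.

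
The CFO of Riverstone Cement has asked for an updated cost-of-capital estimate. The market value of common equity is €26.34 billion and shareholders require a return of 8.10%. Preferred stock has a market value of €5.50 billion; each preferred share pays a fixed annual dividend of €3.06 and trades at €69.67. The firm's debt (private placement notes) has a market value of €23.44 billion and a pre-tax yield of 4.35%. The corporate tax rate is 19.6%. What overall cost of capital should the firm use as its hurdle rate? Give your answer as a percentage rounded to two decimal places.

5.78%

Cost of preferred: Rp = 3.06 / 69.67 = 4.3921%.
Total capital V = 26.34 + 5.5 + 23.44 = 55.28.
Equity: weight = 26.34/55.28 = 0.4765; cost = 8.1%.
Preferred: weight = 5.5/55.28 = 0.0995; cost = 4.3921%.
Private placement notes: weight = 23.44/55.28 = 0.4240; after-tax cost = 4.35% × (1 − 19.6%) = 3.4974%.
WACC = 0.4765 × 8.1000% + 0.0995 × 4.3921% + 0.4240 × 3.4974% = 5.7795%.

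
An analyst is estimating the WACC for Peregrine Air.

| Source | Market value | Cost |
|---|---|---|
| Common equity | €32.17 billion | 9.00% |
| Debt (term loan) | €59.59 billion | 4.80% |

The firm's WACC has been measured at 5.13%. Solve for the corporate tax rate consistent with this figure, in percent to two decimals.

Total capital V = 32.17 + 59.59 = 91.76.
Equity weight = 32.17/91.76 = 0.3506.
Term loan weight = 59.59/91.76 = 0.6494.
Equity contribution = 0.3506 × 9% = 3.1553%.
Debt contribution must be 5.13% − 3.1553% = 1.9747%.
0.6494 × 4.8% × (1 − T) = 1.9747%  ⇒  (1 − T) = 0.6335.
T = 36.6509%.

36.65%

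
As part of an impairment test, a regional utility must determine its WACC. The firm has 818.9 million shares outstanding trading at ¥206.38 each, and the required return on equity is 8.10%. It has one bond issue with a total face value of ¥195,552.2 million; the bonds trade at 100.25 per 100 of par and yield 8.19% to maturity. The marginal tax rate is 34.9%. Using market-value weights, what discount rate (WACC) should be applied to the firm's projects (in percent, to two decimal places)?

6.61%

Market value of equity E = 206.38 × 818.9m = 169004.582m. Market value of debt D = 195552.2m × 100.25/100 = 196041.0805m.
Total capital V = 169004.582 + 196041.0805 = 365045.6625.
Equity: weight = 169004.582/365045.6625 = 0.4630; cost = 8.1%.
Bonds outstanding: weight = 196041.0805/365045.6625 = 0.5370; after-tax cost = 8.19% × (1 − 34.9%) = 5.3317%.
WACC = 0.4630 × 8.1000% + 0.5370 × 5.3317% = 6.6133%.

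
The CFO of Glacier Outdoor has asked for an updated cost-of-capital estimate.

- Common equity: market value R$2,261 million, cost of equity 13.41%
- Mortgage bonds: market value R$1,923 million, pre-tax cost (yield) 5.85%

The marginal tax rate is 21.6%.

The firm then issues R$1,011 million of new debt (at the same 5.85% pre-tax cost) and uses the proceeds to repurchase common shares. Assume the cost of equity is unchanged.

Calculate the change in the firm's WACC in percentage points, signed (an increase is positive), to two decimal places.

Current WACC:
Total capital V = 2261 + 1923 = 4184.
Equity: weight = 2261/4184 = 0.5404; cost = 13.41%.
Mortgage bonds: weight = 1923/4184 = 0.4596; after-tax cost = 5.85% × (1 − 21.6%) = 4.5864%.
WACC = 0.5404 × 13.4100% + 0.4596 × 4.5864% = 9.3546%.
After the change:
Total capital V = 1250 + 2934 = 4184.
Equity: weight = 1250/4184 = 0.2988; cost = 13.41%.
Mortgage bonds: weight = 2934/4184 = 0.7012; after-tax cost = 5.85% × (1 − 21.6%) = 4.5864%.
WACC = 0.2988 × 13.4100% + 0.7012 × 4.5864% = 7.2225%.
Change in WACC = 7.2225% − 9.3546% = -2.1321 pp.

-2.13 pp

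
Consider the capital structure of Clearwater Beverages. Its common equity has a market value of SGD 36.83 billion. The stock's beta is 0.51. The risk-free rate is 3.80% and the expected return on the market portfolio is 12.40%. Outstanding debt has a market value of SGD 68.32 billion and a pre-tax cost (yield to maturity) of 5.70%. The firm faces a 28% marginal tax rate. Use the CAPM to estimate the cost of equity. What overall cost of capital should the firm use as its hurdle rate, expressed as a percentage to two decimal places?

Market risk premium = 12.4% − 3.8% = 8.6%.
Cost of equity via CAPM: Re = 3.8% + 0.51 × 8.6% = 8.1860%.
Total capital V = 36.83 + 68.32 = 105.15.
Equity: weight = 36.83/105.15 = 0.3503; cost = 8.186%.
Debt: weight = 68.32/105.15 = 0.6497; after-tax cost = 5.7% × (1 − 28%) = 4.1040%.
WACC = 0.3503 × 8.1860% + 0.6497 × 4.1040% = 5.5338%.

5.53%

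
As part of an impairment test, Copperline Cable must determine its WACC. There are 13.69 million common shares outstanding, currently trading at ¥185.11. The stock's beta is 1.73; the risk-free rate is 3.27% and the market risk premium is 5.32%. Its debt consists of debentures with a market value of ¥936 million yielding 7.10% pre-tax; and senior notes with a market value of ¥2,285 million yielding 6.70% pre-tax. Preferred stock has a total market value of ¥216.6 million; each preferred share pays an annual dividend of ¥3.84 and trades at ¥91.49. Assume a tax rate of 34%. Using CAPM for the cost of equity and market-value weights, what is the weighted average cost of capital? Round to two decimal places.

7.87%

Cost of equity via CAPM: Re = 3.27% + 1.73 × 5.32% = 12.4736%.
Cost of preferred: Rp = 3.84 / 91.49 = 4.1972%.
Market value of equity E = 185.11 × 13.69m = 2534.1559m.
Total capital V = 2534.1559 + 216.6 + 936 + 2285 = 5971.7559.
Equity: weight = 2534.1559/5971.7559 = 0.4244; cost = 12.4736%.
Preferred: weight = 216.6/5971.7559 = 0.0363; cost = 4.1972%.
Debentures: weight = 936/5971.7559 = 0.1567; after-tax cost = 7.1% × (1 − 34%) = 4.6860%.
Senior notes: weight = 2285/5971.7559 = 0.3826; after-tax cost = 6.7% × (1 − 34%) = 4.4220%.
WACC = 0.4244 × 12.4736% + 0.0363 × 4.1972% + 0.1567 × 4.6860% + 0.3826 × 4.4220% = 7.8720%.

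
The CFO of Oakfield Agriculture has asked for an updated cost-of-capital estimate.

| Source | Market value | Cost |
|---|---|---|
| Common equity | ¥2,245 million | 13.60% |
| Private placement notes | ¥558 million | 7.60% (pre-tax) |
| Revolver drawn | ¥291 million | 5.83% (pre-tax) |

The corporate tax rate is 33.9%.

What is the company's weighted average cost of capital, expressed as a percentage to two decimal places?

11.14%

Total capital V = 2245 + 558 + 291 = 3094.
Equity: weight = 2245/3094 = 0.7256; cost = 13.6%.
Private placement notes: weight = 558/3094 = 0.1803; after-tax cost = 7.6% × (1 − 33.9%) = 5.0236%.
Revolver drawn: weight = 291/3094 = 0.0941; after-tax cost = 5.83% × (1 − 33.9%) = 3.8536%.
WACC = 0.7256 × 13.6000% + 0.1803 × 5.0236% + 0.0941 × 3.8536% = 11.1366%.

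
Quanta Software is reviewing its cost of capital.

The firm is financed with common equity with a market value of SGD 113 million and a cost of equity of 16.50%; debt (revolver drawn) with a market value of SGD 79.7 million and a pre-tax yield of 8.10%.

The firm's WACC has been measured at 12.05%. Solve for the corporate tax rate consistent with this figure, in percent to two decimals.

29.13%

Total capital V = 113 + 79.7 = 192.7.
Equity weight = 113/192.7 = 0.5864.
Revolver drawn weight = 79.7/192.7 = 0.4136.
Equity contribution = 0.5864 × 16.5% = 9.6757%.
Debt contribution must be 12.05% − 9.6757% = 2.3743%.
0.4136 × 8.1% × (1 − T) = 2.3743%  ⇒  (1 − T) = 0.7087.
T = 29.1270%.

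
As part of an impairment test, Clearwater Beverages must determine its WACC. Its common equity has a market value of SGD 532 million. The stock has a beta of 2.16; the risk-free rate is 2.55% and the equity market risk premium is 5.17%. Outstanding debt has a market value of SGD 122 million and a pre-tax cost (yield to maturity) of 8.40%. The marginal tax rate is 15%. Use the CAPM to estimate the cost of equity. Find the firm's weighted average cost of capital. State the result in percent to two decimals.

12.49%

Cost of equity via CAPM: Re = 2.55% + 2.16 × 5.17% = 13.7172%.
Total capital V = 532 + 122 = 654.
Equity: weight = 532/654 = 0.8135; cost = 13.7172%.
Debt: weight = 122/654 = 0.1865; after-tax cost = 8.4% × (1 − 15%) = 7.1400%.
WACC = 0.8135 × 13.7172% + 0.1865 × 7.1400% = 12.4903%.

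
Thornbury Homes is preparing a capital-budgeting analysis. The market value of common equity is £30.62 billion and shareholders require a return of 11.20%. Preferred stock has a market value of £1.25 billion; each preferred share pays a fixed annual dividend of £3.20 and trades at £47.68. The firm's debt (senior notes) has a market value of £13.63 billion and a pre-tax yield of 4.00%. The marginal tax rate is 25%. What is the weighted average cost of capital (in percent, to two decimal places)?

8.62%

Cost of preferred: Rp = 3.2 / 47.68 = 6.7114%.
Total capital V = 30.62 + 1.25 + 13.63 = 45.5.
Equity: weight = 30.62/45.5 = 0.6730; cost = 11.2%.
Preferred: weight = 1.25/45.5 = 0.0275; cost = 6.7114%.
Senior notes: weight = 13.63/45.5 = 0.2996; after-tax cost = 4% × (1 − 25%) = 3.0000%.
WACC = 0.6730 × 11.2000% + 0.0275 × 6.7114% + 0.2996 × 3.0000% = 8.6203%.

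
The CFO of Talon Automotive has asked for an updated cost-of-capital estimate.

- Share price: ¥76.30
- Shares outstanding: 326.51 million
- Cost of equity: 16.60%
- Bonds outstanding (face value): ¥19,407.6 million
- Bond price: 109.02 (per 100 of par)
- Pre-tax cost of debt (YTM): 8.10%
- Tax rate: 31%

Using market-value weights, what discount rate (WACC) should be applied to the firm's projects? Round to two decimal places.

Market value of equity E = 76.3 × 326.51m = 24912.713m. Market value of debt D = 19407.6m × 109.02/100 = 21158.16552m.
Total capital V = 24912.713 + 21158.16552 = 46070.87852.
Equity: weight = 24912.713/46070.87852 = 0.5407; cost = 16.6%.
Bonds outstanding: weight = 21158.16552/46070.87852 = 0.4593; after-tax cost = 8.1% × (1 − 31%) = 5.5890%.
WACC = 0.5407 × 16.6000% + 0.4593 × 5.5890% = 11.5432%.

11.54%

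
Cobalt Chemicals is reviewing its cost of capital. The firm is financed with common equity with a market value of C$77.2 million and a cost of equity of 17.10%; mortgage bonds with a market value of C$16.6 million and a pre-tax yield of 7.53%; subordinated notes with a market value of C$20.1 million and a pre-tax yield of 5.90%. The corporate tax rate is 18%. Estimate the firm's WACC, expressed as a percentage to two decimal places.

Total capital V = 77.2 + 16.6 + 20.1 = 113.9.
Equity: weight = 77.2/113.9 = 0.6778; cost = 17.1%.
Mortgage bonds: weight = 16.6/113.9 = 0.1457; after-tax cost = 7.53% × (1 − 18%) = 6.1746%.
Subordinated notes: weight = 20.1/113.9 = 0.1765; after-tax cost = 5.9% × (1 − 18%) = 4.8380%.
WACC = 0.6778 × 17.1000% + 0.1457 × 6.1746% + 0.1765 × 4.8380% = 13.3438%.

13.34%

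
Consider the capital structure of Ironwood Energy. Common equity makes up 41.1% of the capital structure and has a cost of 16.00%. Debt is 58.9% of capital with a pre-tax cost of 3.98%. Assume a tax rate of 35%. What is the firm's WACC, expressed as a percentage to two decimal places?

After-tax cost of debt = 3.98% × (1 − 35%) = 2.5870%.
WACC = 0.411 × 16.0000% + 0.589 × 2.5870% = 8.0997%.

8.10%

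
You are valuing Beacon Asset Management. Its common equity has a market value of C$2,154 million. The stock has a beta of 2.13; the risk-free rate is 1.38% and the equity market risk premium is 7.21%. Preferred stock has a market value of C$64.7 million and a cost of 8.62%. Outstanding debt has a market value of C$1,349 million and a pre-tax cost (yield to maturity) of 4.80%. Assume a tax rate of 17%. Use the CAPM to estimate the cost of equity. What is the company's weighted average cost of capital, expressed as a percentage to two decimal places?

11.77%

Cost of equity via CAPM: Re = 1.38% + 2.13 × 7.21% = 16.7373%.
Total capital V = 2154 + 64.7 + 1349 = 3567.7.
Equity: weight = 2154/3567.7 = 0.6038; cost = 16.7373%.
Preferred: weight = 64.7/3567.7 = 0.0181; cost = 8.62%.
Debt: weight = 1349/3567.7 = 0.3781; after-tax cost = 4.8% × (1 − 17%) = 3.9840%.
WACC = 0.6038 × 16.7373% + 0.0181 × 8.6200% + 0.3781 × 3.9840% = 11.7679%.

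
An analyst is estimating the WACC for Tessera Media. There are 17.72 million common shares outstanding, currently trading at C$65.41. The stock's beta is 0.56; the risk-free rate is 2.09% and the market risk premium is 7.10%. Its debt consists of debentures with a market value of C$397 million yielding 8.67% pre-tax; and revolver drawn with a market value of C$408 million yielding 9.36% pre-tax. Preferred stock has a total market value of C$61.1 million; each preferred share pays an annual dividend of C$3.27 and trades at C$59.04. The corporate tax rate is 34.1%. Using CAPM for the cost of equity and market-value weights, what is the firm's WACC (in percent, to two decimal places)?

6.00%

Cost of equity via CAPM: Re = 2.09% + 0.56 × 7.1% = 6.0660%.
Cost of preferred: Rp = 3.27 / 59.04 = 5.5386%.
Market value of equity E = 65.41 × 17.72m = 1159.0652m.
Total capital V = 1159.0652 + 61.1 + 397 + 408 = 2025.1652.
Equity: weight = 1159.0652/2025.1652 = 0.5723; cost = 6.066%.
Preferred: weight = 61.1/2025.1652 = 0.0302; cost = 5.5386%.
Debentures: weight = 397/2025.1652 = 0.1960; after-tax cost = 8.67% × (1 − 34.1%) = 5.7135%.
Revolver drawn: weight = 408/2025.1652 = 0.2015; after-tax cost = 9.36% × (1 − 34.1%) = 6.1682%.
WACC = 0.5723 × 6.0660% + 0.0302 × 5.5386% + 0.1960 × 5.7135% + 0.2015 × 6.1682% = 6.0016%.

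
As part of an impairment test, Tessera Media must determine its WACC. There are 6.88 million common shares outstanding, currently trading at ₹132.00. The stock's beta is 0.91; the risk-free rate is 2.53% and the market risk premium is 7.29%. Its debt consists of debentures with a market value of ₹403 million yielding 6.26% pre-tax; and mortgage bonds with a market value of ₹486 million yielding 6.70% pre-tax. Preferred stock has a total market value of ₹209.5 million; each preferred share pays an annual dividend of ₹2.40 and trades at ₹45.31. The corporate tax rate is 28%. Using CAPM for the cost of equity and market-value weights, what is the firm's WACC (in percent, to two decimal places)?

Cost of equity via CAPM: Re = 2.53% + 0.91 × 7.29% = 9.1639%.
Cost of preferred: Rp = 2.4 / 45.31 = 5.2968%.
Market value of equity E = 132.0 × 6.88m = 908.16m.
Total capital V = 908.16 + 209.5 + 403 + 486 = 2006.66.
Equity: weight = 908.16/2006.66 = 0.4526; cost = 9.1639%.
Preferred: weight = 209.5/2006.66 = 0.1044; cost = 5.2968%.
Debentures: weight = 403/2006.66 = 0.2008; after-tax cost = 6.26% × (1 − 28%) = 4.5072%.
Mortgage bonds: weight = 486/2006.66 = 0.2422; after-tax cost = 6.7% × (1 − 28%) = 4.8240%.
WACC = 0.4526 × 9.1639% + 0.1044 × 5.2968% + 0.2008 × 4.5072% + 0.2422 × 4.8240% = 6.7739%.

6.77%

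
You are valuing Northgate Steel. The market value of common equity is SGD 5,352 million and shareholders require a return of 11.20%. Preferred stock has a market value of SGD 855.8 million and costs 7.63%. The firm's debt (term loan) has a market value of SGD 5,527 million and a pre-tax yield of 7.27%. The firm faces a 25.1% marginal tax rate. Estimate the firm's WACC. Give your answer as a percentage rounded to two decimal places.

Total capital V = 5352 + 855.8 + 5527 = 11734.8.
Equity: weight = 5352/11734.8 = 0.4561; cost = 11.2%.
Preferred: weight = 855.8/11734.8 = 0.0729; cost = 7.63%.
Term loan: weight = 5527/11734.8 = 0.4710; after-tax cost = 7.27% × (1 − 25.1%) = 5.4452%.
WACC = 0.4561 × 11.2000% + 0.0729 × 7.6300% + 0.4710 × 5.4452% = 8.2292%.

8.23%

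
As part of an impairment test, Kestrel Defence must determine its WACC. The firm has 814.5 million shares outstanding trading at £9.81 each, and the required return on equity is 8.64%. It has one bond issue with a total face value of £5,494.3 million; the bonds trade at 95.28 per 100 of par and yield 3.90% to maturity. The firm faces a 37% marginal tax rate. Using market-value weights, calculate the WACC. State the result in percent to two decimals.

6.19%

Market value of equity E = 9.81 × 814.5m = 7990.245m. Market value of debt D = 5494.3m × 95.28/100 = 5234.96904m.
Total capital V = 7990.245 + 5234.96904 = 13225.21404.
Equity: weight = 7990.245/13225.21404 = 0.6042; cost = 8.64%.
Bonds outstanding: weight = 5234.96904/13225.21404 = 0.3958; after-tax cost = 3.9% × (1 − 37%) = 2.4570%.
WACC = 0.6042 × 8.6400% + 0.3958 × 2.4570% = 6.1926%.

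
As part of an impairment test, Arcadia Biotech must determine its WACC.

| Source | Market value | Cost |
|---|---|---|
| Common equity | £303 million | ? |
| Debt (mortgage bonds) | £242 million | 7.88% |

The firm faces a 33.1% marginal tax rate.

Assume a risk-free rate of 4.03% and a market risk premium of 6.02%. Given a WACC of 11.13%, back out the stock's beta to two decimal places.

1.96

Total capital V = 303 + 242 = 545.
Equity weight = 303/545 = 0.5560.
Mortgage bonds weight = 242/545 = 0.4440.
Debt contribution = 0.4440 × 7.88% × (1 − 33.1%) = 2.3408%.
Required equity contribution = 11.13% − 2.3408% = 8.7892%  ⇒  Re = 15.8089%.
CAPM: 15.8089% = 4.03% + β × 6.02%  ⇒  β = 1.9566.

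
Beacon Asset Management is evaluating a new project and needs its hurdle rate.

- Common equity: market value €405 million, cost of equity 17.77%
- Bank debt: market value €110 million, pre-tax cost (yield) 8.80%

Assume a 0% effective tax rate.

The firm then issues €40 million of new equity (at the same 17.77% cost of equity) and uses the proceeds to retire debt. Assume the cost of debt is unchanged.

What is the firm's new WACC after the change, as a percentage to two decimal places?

16.55%

After the change:
Total capital V = 445 + 70 = 515.
Equity: weight = 445/515 = 0.8641; cost = 17.77%.
Bank debt: weight = 70/515 = 0.1359; after-tax cost = 8.8% × (1 − 0%) = 8.8000%.
WACC = 0.8641 × 17.7700% + 0.1359 × 8.8000% = 16.5508%.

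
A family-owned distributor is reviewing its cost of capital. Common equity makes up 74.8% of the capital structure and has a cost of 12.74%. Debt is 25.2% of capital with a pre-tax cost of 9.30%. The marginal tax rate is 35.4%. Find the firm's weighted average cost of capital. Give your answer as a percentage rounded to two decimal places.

After-tax cost of debt = 9.3% × (1 − 35.4%) = 6.0078%.
WACC = 0.748 × 12.7400% + 0.252 × 6.0078% = 11.0435%.

11.04%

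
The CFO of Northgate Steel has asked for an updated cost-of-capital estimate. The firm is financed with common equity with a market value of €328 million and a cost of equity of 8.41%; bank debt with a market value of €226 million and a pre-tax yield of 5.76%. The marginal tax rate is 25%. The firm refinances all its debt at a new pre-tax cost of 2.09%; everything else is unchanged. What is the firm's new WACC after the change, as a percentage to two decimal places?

After the change:
Total capital V = 328 + 226 = 554.
Equity: weight = 328/554 = 0.5921; cost = 8.41%.
Bank debt: weight = 226/554 = 0.4079; after-tax cost = 2.09% × (1 − 25%) = 1.5675%.
WACC = 0.5921 × 8.4100% + 0.4079 × 1.5675% = 5.6187%.

5.62%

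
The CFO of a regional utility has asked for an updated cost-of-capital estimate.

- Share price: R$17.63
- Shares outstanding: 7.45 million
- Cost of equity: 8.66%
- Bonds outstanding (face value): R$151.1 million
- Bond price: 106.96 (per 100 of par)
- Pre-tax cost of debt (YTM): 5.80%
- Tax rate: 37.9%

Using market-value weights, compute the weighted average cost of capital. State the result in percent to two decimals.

5.87%

Market value of equity E = 17.63 × 7.45m = 131.3435m. Market value of debt D = 151.1m × 106.96/100 = 161.61656m.
Total capital V = 131.3435 + 161.61656 = 292.96006.
Equity: weight = 131.3435/292.96006 = 0.4483; cost = 8.66%.
Bonds outstanding: weight = 161.61656/292.96006 = 0.5517; after-tax cost = 5.8% × (1 − 37.9%) = 3.6018%.
WACC = 0.4483 × 8.6600% + 0.5517 × 3.6018% = 5.8696%.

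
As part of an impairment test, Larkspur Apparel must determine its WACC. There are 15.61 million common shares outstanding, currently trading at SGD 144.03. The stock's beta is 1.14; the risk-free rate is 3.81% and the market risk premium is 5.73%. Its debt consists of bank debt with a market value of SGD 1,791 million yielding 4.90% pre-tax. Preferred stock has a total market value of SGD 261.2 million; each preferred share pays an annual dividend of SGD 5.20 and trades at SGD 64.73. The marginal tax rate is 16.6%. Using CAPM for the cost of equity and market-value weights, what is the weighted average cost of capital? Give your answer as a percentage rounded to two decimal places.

7.60%

Cost of equity via CAPM: Re = 3.81% + 1.14 × 5.73% = 10.3422%.
Cost of preferred: Rp = 5.2 / 64.73 = 8.0334%.
Market value of equity E = 144.03 × 15.61m = 2248.3083m.
Total capital V = 2248.3083 + 261.2 + 1791 = 4300.5083.
Equity: weight = 2248.3083/4300.5083 = 0.5228; cost = 10.3422%.
Preferred: weight = 261.2/4300.5083 = 0.0607; cost = 8.0334%.
Bank debt: weight = 1791/4300.5083 = 0.4165; after-tax cost = 4.9% × (1 − 16.6%) = 4.0866%.
WACC = 0.5228 × 10.3422% + 0.0607 × 8.0334% + 0.4165 × 4.0866% = 7.5967%.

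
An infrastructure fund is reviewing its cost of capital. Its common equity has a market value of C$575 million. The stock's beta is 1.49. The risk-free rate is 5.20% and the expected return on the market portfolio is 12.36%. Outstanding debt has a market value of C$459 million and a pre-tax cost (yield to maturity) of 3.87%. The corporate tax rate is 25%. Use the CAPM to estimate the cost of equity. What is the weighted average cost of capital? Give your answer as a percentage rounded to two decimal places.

Market risk premium = 12.36% − 5.2% = 7.16%.
Cost of equity via CAPM: Re = 5.2% + 1.49 × 7.16% = 15.8684%.
Total capital V = 575 + 459 = 1034.
Equity: weight = 575/1034 = 0.5561; cost = 15.8684%.
Debt: weight = 459/1034 = 0.4439; after-tax cost = 3.87% × (1 − 25%) = 2.9025%.
WACC = 0.5561 × 15.8684% + 0.4439 × 2.9025% = 10.1127%.

10.11%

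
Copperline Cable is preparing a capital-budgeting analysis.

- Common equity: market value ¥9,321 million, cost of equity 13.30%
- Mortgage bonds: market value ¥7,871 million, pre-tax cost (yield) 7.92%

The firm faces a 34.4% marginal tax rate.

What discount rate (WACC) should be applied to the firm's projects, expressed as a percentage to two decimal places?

9.59%

Total capital V = 9321 + 7871 = 17192.
Equity: weight = 9321/17192 = 0.5422; cost = 13.3%.
Mortgage bonds: weight = 7871/17192 = 0.4578; after-tax cost = 7.92% × (1 − 34.4%) = 5.1955%.
WACC = 0.5422 × 13.3000% + 0.4578 × 5.1955% = 9.5895%.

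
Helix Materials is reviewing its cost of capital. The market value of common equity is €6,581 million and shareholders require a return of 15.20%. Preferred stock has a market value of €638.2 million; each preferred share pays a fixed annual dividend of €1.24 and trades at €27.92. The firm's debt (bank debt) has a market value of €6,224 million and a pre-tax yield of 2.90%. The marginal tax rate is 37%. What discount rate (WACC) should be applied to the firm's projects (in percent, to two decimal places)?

8.50%

Cost of preferred: Rp = 1.24 / 27.92 = 4.4413%.
Total capital V = 6581 + 638.2 + 6224 = 13443.2.
Equity: weight = 6581/13443.2 = 0.4895; cost = 15.2%.
Preferred: weight = 638.2/13443.2 = 0.0475; cost = 4.4413%.
Bank debt: weight = 6224/13443.2 = 0.4630; after-tax cost = 2.9% × (1 − 37%) = 1.8270%.
WACC = 0.4895 × 15.2000% + 0.0475 × 4.4413% + 0.4630 × 1.8270% = 8.4977%.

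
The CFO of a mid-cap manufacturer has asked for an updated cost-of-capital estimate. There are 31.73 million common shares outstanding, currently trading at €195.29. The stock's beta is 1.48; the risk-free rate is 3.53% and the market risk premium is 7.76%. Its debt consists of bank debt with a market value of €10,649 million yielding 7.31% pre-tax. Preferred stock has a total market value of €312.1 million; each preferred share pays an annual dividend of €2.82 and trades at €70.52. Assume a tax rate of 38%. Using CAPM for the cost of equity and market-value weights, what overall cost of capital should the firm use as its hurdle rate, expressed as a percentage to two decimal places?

8.31%

Cost of equity via CAPM: Re = 3.53% + 1.48 × 7.76% = 15.0148%.
Cost of preferred: Rp = 2.82 / 70.52 = 3.9989%.
Market value of equity E = 195.29 × 31.73m = 6196.5517m.
Total capital V = 6196.5517 + 312.1 + 10649 = 17157.6517.
Equity: weight = 6196.5517/17157.6517 = 0.3612; cost = 15.0148%.
Preferred: weight = 312.1/17157.6517 = 0.0182; cost = 3.9989%.
Bank debt: weight = 10649/17157.6517 = 0.6207; after-tax cost = 7.31% × (1 − 38%) = 4.5322%.
WACC = 0.3612 × 15.0148% + 0.0182 × 3.9989% + 0.6207 × 4.5322% = 8.3083%.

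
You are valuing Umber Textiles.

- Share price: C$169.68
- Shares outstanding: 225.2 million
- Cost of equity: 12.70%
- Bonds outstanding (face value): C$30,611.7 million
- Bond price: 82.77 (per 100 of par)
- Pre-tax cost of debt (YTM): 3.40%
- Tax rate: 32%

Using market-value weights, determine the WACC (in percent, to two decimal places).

Market value of equity E = 169.68 × 225.2m = 38211.936m. Market value of debt D = 30611.7m × 82.77/100 = 25337.30409m.
Total capital V = 38211.936 + 25337.30409 = 63549.24009.
Equity: weight = 38211.936/63549.24009 = 0.6013; cost = 12.7%.
Bonds outstanding: weight = 25337.30409/63549.24009 = 0.3987; after-tax cost = 3.4% × (1 − 32%) = 2.3120%.
WACC = 0.6013 × 12.7000% + 0.3987 × 2.3120% = 8.5583%.

8.56%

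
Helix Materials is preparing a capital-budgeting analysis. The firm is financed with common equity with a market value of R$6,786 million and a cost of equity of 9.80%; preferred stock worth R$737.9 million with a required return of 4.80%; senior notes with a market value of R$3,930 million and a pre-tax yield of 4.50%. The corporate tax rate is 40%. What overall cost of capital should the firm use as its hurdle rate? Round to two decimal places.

7.04%

Total capital V = 6786 + 737.9 + 3930 = 11453.9.
Equity: weight = 6786/11453.9 = 0.5925; cost = 9.8%.
Preferred: weight = 737.9/11453.9 = 0.0644; cost = 4.8%.
Senior notes: weight = 3930/11453.9 = 0.3431; after-tax cost = 4.5% × (1 − 40%) = 2.7000%.
WACC = 0.5925 × 9.8000% + 0.0644 × 4.8000% + 0.3431 × 2.7000% = 7.0418%.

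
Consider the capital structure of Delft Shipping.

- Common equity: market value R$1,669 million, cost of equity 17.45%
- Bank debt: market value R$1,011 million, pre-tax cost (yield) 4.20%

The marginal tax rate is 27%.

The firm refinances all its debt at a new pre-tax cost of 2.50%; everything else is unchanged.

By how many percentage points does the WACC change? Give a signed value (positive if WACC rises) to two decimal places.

Current WACC:
Total capital V = 1669 + 1011 = 2680.
Equity: weight = 1669/2680 = 0.6228; cost = 17.45%.
Bank debt: weight = 1011/2680 = 0.3772; after-tax cost = 4.2% × (1 − 27%) = 3.0660%.
WACC = 0.6228 × 17.4500% + 0.3772 × 3.0660% = 12.0238%.
After the change:
Total capital V = 1669 + 1011 = 2680.
Equity: weight = 1669/2680 = 0.6228; cost = 17.45%.
Bank debt: weight = 1011/2680 = 0.3772; after-tax cost = 2.5% × (1 − 27%) = 1.8250%.
WACC = 0.6228 × 17.4500% + 0.3772 × 1.8250% = 11.5556%.
Change in WACC = 11.5556% − 12.0238% = -0.4682 pp.

-0.47 pp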